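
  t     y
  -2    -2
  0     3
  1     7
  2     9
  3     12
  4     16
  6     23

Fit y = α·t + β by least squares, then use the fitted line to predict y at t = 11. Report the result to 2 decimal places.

ŷ = 37.79

Compute the Gram sums: Σt·t = 70, Σt = 14, Σ1 = 7.
For Mᵀy: Σt·y = 267, Σy = 68.
Eliminating β: 7·(row 1) − 14·(row 2) gives 294·α = 7·267 − 14·68 = 917, so α = 131/42.
Then β = (68 − 14·(131/42))/7 = 73/21.
At t = 11: ŷ = (131/42)·(11) + (73/21)·(1) = 529/14.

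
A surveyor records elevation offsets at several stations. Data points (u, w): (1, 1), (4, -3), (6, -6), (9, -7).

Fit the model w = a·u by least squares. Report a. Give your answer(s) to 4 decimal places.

Forming MᵀM = [[134]] and Mᵀw = [-110]ᵀ gives MᵀM·[a]ᵀ = Mᵀw.
Hence a = -110 / 134 ≈ -0.820896.

a = -0.8209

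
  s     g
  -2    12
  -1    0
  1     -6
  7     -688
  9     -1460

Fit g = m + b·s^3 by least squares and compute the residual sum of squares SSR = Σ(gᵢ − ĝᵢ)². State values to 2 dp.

Entries of XᵀX: Σ1 = 5, Σs^3 = 1064, Σs^3·s^3 = 649156.
For Xᵀg: Σg = -2142, Σs^3·g = -1300426.
Determinant 5·649156 − 1064² = 2113684.
m = ((-2142)·649156 − 1064·(-1300426))/2113684 = -1709722/528421; b = (5·(-1300426) − 1064·(-2142))/2113684 = -2111521/1056842.
Residuals: -395310/528421, 1307923/1056842, -810087/1056842, 563851/1056842, -271067/1056842; SSR = 1600707/528421.

SSR = 3.03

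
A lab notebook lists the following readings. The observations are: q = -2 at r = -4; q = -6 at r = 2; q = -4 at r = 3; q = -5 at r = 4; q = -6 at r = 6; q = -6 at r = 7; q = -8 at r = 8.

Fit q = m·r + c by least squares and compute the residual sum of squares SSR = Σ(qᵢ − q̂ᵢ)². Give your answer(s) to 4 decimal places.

The normal system XᵀX·[m, c]ᵀ = Xᵀq is [[194, 26]; [26, 7]]·[m, c]ᵀ = [-178, -37]ᵀ.
Δ = 194·7 − 26² = 682.
m = ((-178)·7 − 26·(-37))/682 = -142/341; c = (194·(-37) − 26·(-178))/682 = -1275/341.
Residuals: 25/341, -487/341, 337/341, 138/341, 81/341, 223/341, -317/341; SSR = 1546/341.

SSR = 4.5337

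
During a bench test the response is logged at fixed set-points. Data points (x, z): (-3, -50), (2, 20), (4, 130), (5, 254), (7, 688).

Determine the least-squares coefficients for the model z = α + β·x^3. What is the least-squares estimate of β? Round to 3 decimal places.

β = 1.995

From the data, Σ1 = 5, Σx^3 = 513, Σx^3·x^3 = 138163.
For Aᵀz: Σz = 1042, Σx^3·z = 277564.
So AᵀA·[α, β]ᵀ = Aᵀz: [[5, 513]; [513, 138163]]·[α, β]ᵀ = [1042, 277564]ᵀ.
Δ = 5·138163 − 513² = 427646.
α = (1042·138163 − 513·277564)/427646 = 787757/213823; β = (5·277564 − 513·1042)/427646 = 426637/213823.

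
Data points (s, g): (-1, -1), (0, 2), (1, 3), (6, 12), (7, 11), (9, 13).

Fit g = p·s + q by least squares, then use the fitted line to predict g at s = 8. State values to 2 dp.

ĝ = 12.79

XᵀX·[p, q]ᵀ = Xᵀg reads: 168·p + 22·q = 270;  22·p + 6·q = 40.
(Σs·s = 168, Σs = 22, Σ1 = 6, Σs·g = 270, Σg = 40.)
Determinant 168·6 − 22² = 524.
p = (270·6 − 22·40)/524 = 185/131; q = (168·40 − 22·270)/524 = 195/131.
At s = 8: ĝ = (185/131)·(8) + (195/131)·(1) = 1675/131.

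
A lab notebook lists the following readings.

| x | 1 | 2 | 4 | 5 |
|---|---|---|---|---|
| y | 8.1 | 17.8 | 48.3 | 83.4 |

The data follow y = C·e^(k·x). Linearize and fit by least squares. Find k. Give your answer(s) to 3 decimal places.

k = 0.566

Taking logs, ln y = k·x + ln C, so regress ln y on x.
Over the data: Σx = 12.0000, Σ(x)² = 46.0000, Σln y = 13.2721, Σx·ln y = 45.4782.
Normal system: [[46.0000, 12.0000]; [12.0000, 4]]·[k, ln C]ᵀ = [45.4782, 13.2721]ᵀ.
Δ = 46.0000·4 − (12.0000)² = 40.0000; k = (45.4782·4 − 12.0000·13.2721)/40.0000 = 0.56618, ln C = (46.0000·13.2721 − 12.0000·45.4782)/40.0000 = 1.61950.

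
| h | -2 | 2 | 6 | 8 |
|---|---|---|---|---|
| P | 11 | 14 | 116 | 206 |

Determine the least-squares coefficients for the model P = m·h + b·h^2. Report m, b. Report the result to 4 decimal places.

The normal equations are: 108·m + 728·b = 2350;  728·m + 5424·b = 17460.
(Σh·h = 108, Σh·h^2 = 728, Σh^2·h^2 = 5424, Σh·P = 2350, Σh^2·P = 17460.)
Δ = 108·5424 − 728² = 55808.
m = (2350·5424 − 728·17460)/55808 = 555/872; b = (108·17460 − 728·2350)/55808 = 5465/1744.

m = 0.6365, b = 3.1336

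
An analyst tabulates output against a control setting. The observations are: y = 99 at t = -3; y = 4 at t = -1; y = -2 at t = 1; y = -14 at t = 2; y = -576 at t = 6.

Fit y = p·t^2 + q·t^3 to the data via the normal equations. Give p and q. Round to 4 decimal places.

p = 2.0183, q = -3.0026

MᵀM·[p, q]ᵀ = Mᵀy reads: 1395·p + 7565·q = -19899;  7565·p + 47451·q = -127207.
Determinant 1395·47451 − 7565² = 8964920.
p = ((-19899)·47451 − 7565·(-127207))/8964920 = 9046753/4482460; q = (1395·(-127207) − 7565·(-19899))/8964920 = -2691783/896492.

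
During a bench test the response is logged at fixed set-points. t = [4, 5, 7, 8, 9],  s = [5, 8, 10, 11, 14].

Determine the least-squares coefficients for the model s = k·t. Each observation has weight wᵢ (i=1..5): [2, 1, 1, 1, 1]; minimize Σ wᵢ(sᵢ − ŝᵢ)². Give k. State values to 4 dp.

Forming AᵀWA = [[251]] and AᵀWs = [364]ᵀ gives AᵀWA·[k]ᵀ = AᵀWs.
Hence k = 364 / 251 ≈ 1.4502.

k = 1.4502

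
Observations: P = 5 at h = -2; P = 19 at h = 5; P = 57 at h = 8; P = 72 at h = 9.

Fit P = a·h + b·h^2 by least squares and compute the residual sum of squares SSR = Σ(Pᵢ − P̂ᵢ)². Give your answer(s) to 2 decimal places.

The normal system AᵀA·[a, b]ᵀ = AᵀP is [[174, 1358]; [1358, 11298]]·[a, b]ᵀ = [1189, 9975]ᵀ.
det = 174·11298 − 1358² = 121688.
a = (1189·11298 − 1358·9975)/121688 = -2013/2173; b = (174·9975 − 1358·1189)/121688 = 4321/4346.
Residuals: -1803/2173, -5321/4346, 1693/2173, -855/4346; SSR = 12313/4346.

SSR = 2.83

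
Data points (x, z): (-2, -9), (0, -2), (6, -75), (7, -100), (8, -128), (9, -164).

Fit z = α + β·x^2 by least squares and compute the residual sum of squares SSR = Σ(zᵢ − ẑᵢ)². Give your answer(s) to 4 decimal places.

SSR = 5.2715

From the data, Σ1 = 6, Σx^2 = 234, Σx^2·x^2 = 14370.
And Σz = -478, Σx^2·z = -29112.
AᵀA·[α, β]ᵀ = Aᵀz becomes [[6, 234]; [234, 14370]]·[α, β]ᵀ = [-478, -29112]ᵀ.
Eliminating β: 14370·(row 1) − 234·(row 2) gives 31464·α = 14370·(-478) − 234·(-29112) = -56652, so α = -4721/2622.
Then β = ((-29112) − 234·(-4721/2622))/14370 = -1745/874.
Residuals: 2063/2622, -523/2622, -3469/2622, -482/1311, 4145/2622, -626/1311; SSR = 6911/1311.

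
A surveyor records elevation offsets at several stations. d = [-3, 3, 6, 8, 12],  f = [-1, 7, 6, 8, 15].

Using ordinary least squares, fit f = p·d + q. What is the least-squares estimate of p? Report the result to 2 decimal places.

Compute the Gram sums: Σd·d = 262, Σd = 26, Σ1 = 5.
For Mᵀf: Σd·f = 304, Σf = 35.
Normal equations: [[262, 26]; [26, 5]]·[p, q]ᵀ = [304, 35]ᵀ.
det = 262·5 − 26² = 634.
p = (304·5 − 26·35)/634 = 305/317; q = (262·35 − 26·304)/634 = 633/317.

p = 0.96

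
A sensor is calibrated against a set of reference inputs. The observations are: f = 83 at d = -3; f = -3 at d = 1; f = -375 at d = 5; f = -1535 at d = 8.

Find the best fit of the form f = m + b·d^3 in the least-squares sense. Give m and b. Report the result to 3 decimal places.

m = 0.750, b = -3.000

Setting ∂/∂m … = 0 gives: 4·m + 611·b = -1830;  611·m + 278499·b = -835039.
Determinant 4·278499 − 611² = 740675.
m = ((-1830)·278499 − 611·(-835039))/740675 = 42743/56975; b = (4·(-835039) − 611·(-1830))/740675 = -2222026/740675.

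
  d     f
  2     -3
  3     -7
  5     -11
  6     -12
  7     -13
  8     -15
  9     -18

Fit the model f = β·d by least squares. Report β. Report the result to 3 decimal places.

From the data, Σd·d = 268.
Moment sums: Σd·f = -527.
Normal equations: [[268]]·[β]ᵀ = [-527]ᵀ.
β = (-527)/268 = -1.96642.

β = -1.966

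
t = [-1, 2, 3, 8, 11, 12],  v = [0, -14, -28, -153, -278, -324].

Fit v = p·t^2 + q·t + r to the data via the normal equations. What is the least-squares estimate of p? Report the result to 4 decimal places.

The normal system XᵀX·[p, q, r]ᵀ = Xᵀv is [[39571, 3605, 343]; [3605, 343, 35]; [343, 35, 6]]·[p, q, r]ᵀ = [-90394, -8282, -797]ᵀ.
Solving the 3×3 system (Gaussian elimination) gives p = -56647/28308, q = -86197/28308, r = -455/674.

p = -2.0011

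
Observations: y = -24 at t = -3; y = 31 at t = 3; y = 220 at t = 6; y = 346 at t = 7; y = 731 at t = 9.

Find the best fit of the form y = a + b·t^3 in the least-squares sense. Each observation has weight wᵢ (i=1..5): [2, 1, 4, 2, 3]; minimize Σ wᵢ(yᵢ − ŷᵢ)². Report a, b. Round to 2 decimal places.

Compute the Gram sums: Σwᵢ·1 = 12, Σwᵢ·t^3 = 3710, Σwᵢ·t^3·t^3 = 2018432.
Right-hand side: Σwᵢ·y = 3748, Σwᵢ·t^3·y = 2028266.
MᵀWM·[a, b]ᵀ = MᵀWy becomes [[12, 3710]; [3710, 2018432]]·[a, b]ᵀ = [3748, 2028266]ᵀ.
Eliminating b: 2018432·(row 1) − 3710·(row 2) gives 10457084·a = 2018432·3748 − 3710·2028266 = 40216276, so a = 10054069/2614271.
Then b = (2028266 − 3710·(10054069/2614271))/2018432 = 2608528/2614271.

a = 3.85, b = 1.00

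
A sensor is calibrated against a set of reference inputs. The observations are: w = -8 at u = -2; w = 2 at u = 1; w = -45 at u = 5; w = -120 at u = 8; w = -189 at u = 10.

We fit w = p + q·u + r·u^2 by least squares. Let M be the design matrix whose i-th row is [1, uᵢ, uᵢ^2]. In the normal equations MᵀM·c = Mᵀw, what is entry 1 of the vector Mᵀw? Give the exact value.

Entry 1 ↔ basis 1, so (Mᵀw)_{1} = Σᵢ wᵢ = (1)·(-8) + (1)·(2) + (1)·(-45) + (1)·(-120) + (1)·(-189) = -360.

-360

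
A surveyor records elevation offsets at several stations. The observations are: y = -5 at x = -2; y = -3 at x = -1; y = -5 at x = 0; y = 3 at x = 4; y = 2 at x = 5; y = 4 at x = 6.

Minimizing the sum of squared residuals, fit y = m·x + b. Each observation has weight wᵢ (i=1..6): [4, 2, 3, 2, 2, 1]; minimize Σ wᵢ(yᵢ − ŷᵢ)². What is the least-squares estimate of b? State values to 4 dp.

b = -3.0843

The normal equations are: 136·m + 14·b = 114;  14·m + 14·b = -27.
Δ = 136·14 − 14² = 1708.
m = (114·14 − 14·(-27))/1708 = 141/122; b = (136·(-27) − 14·114)/1708 = -1317/427.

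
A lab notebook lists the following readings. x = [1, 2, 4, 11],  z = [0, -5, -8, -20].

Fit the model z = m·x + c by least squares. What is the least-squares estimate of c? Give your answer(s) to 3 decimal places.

Setting ∂/∂m … = 0 gives: 142·m + 18·c = -262;  18·m + 4·c = -33.
Eliminating c: 4·(row 1) − 18·(row 2) gives 244·m = 4·(-262) − 18·(-33) = -454, so m = -227/122.
Then c = ((-33) − 18·(-227/122))/4 = 15/122.

c = 0.123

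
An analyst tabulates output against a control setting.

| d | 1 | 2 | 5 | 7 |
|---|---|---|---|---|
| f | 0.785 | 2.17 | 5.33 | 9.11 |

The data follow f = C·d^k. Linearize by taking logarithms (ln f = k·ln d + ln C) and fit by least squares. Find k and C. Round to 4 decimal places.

Linearized form: ln f = k·ln d + ln C. From the 4 transformed points,
AᵀA = [[6.8573, 4.2485]; [4.2485, 4]], rhs = [7.5294, 4.4154]ᵀ  (here Σln d = 4.2485, Σ(ln d)² = 6.8573, Σln f = 4.4154, Σln d·ln f = 7.5294).
Δ = 6.8573·4 − (4.2485)² = 9.3795; k = (7.5294·4 − 4.2485·4.4154)/9.3795 = 1.21103, ln C = (6.8573·4.4154 − 4.2485·7.5294)/9.3795 = -0.18242, so C = exp(-0.18242) = 0.83325.

k = 1.2110, C = 0.8333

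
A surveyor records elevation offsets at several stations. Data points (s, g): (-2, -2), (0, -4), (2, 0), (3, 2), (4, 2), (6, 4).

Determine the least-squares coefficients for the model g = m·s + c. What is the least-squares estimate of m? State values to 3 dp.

m = 0.922

Setting ∂/∂m … = 0 gives: 69·m + 13·c = 42;  13·m + 6·c = 2.
Δ = 69·6 − 13² = 245.
m = (42·6 − 13·2)/245 = 226/245; c = (69·2 − 13·42)/245 = -408/245.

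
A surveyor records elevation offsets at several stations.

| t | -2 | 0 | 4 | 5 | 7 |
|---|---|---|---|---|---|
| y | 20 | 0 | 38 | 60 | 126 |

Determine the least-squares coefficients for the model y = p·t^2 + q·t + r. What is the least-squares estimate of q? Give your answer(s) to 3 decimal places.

q = -3.116

Sums needed: Σt^2·t^2 = 3298, Σt^2·t = 524, Σt^2 = 94, Σt·t = 94, Σt = 14, Σ1 = 5.
Moment sums: Σt^2·y = 8362, Σt·y = 1294, Σy = 244.
AᵀA·[p, q, r]ᵀ = Aᵀy becomes [[3298, 524, 94]; [524, 94, 14]; [94, 14, 5]]·[p, q, r]ᵀ = [8362, 1294, 244]ᵀ.
Solving the 3×3 system (Gaussian elimination) gives p = 59453/19839, q = -61819/19839, r = 7840/6613.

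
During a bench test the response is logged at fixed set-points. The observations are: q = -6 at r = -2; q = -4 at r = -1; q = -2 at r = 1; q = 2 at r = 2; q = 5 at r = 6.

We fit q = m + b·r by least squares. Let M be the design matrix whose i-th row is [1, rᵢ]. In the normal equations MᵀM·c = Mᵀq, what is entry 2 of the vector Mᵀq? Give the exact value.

Entry 2 ↔ basis r, so (Mᵀq)_{2} = Σᵢ (r)·qᵢ = (-2)·(-6) + (-1)·(-4) + (1)·(-2) + (2)·(2) + (6)·(5) = 48.

48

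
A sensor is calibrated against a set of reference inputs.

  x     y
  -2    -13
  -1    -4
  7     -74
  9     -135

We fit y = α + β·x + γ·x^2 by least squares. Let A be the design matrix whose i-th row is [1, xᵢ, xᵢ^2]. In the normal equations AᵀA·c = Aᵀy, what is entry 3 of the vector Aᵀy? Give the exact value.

Entry 3 ↔ basis x^2, so (Aᵀy)_{3} = Σᵢ (x^2)·yᵢ = (4)·(-13) + (1)·(-4) + (49)·(-74) + (81)·(-135) = -14617.

-14617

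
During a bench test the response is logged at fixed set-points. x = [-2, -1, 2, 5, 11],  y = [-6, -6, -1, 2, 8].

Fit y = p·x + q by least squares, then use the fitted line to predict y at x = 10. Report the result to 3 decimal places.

ŷ = 7.227

The normal system AᵀA·[p, q]ᵀ = Aᵀy is [[155, 15]; [15, 5]]·[p, q]ᵀ = [114, -3]ᵀ.
Δ = 155·5 − 15² = 550.
p = (114·5 − 15·(-3))/550 = 123/110; q = (155·(-3) − 15·114)/550 = -87/22.
At x = 10: ŷ = (123/110)·(10) + (-87/22)·(1) = 159/22.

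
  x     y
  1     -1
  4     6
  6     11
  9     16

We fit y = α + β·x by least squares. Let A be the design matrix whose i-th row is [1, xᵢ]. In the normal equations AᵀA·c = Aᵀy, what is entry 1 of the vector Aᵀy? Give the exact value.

Entry 1 ↔ basis 1, so (Aᵀy)_{1} = Σᵢ yᵢ = (1)·(-1) + (1)·(6) + (1)·(11) + (1)·(16) = 32.

32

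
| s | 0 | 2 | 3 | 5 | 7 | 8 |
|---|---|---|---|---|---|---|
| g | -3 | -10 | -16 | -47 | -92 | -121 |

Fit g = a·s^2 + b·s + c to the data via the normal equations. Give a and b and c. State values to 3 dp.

Normal-equation sums: Σs^2·s^2 = 7219, Σs^2·s = 1015, Σs^2 = 151, Σs·s = 151, Σs = 25, Σ1 = 6.
And Σs^2·g = -13611, Σs·g = -1915, Σg = -289.
So MᵀM·[a, b, c]ᵀ = Mᵀg: [[7219, 1015, 151]; [1015, 151, 25]; [151, 25, 6]]·[a, b, c]ᵀ = [-13611, -1915, -289]ᵀ.
Inverting the 3×3 Gram matrix, [a, b, c]ᵀ = [-16919/8436, 11345/8436, -4635/1406]ᵀ.

a = -2.006, b = 1.345, c = -3.297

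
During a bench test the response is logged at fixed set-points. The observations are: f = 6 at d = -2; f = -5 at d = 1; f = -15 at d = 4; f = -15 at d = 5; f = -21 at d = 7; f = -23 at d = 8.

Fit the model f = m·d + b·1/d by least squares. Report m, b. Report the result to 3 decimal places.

m = -2.960, b = -2.064

The normal equations are: 159·m + 6·b = -483;  6·m + (108861/78400)·b = -165/8.
Eliminating b: (108861/78400)·(row 1) − 6·(row 2) gives (14486499/78400)·m = (108861/78400)·(-483) − 6·(-165/8) = -6125409/11200, so m = -1588069/536537.
Then b = ((-165/8) − 6·(-1588069/536537))/(108861/78400) = -1107400/536537.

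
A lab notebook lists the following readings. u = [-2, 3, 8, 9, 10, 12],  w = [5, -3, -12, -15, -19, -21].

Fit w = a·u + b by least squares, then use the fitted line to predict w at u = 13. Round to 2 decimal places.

Normal-equation sums: Σu·u = 402, Σu = 40, Σ1 = 6.
For Aᵀw: Σu·w = -692, Σw = -65.
Δ = 402·6 − 40² = 812.
a = ((-692)·6 − 40·(-65))/812 = -388/203; b = (402·(-65) − 40·(-692))/812 = 775/406.
At u = 13: ŵ = (-388/203)·(13) + (775/406)·(1) = -9313/406.

ŵ = -22.94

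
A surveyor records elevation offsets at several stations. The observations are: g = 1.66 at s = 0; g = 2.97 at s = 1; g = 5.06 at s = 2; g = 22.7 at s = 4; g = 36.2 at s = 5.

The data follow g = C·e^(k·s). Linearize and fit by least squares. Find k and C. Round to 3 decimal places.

Let Y = ln g. Fitting Y = k·s + ln C by least squares:
Sums: Σs = 12.0000, Σ(s)² = 46.0000, Σln g = 9.9282, Σs·ln g = 34.7661.
Normal system: [[46.0000, 12.0000]; [12.0000, 5]]·[k, ln C]ᵀ = [34.7661, 9.9282]ᵀ.
Slope k = (n·Σs·ln g − Σs·Σln g)/(n·Σ(s)² − (Σs)²) = (5·34.7661 − 12.0000·9.9282)/86.0000 = 0.63596; ln C = (Σln g − k·Σs)/n = 0.45934, so C = exp(0.45934) = 1.58303.

k = 0.636, C = 1.583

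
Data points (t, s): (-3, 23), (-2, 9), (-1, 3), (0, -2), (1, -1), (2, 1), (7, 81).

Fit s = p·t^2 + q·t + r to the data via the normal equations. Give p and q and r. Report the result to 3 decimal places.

Entries of MᵀM: Σt^2·t^2 = 2516, Σt^2·t = 316, Σt^2 = 68, Σt·t = 68, Σt = 4, Σ1 = 7.
Right-hand side: Σt^2·s = 4218, Σt·s = 478, Σs = 114.
MᵀM·[p, q, r]ᵀ = Mᵀs becomes [[2516, 316, 68]; [316, 68, 4]; [68, 4, 7]]·[p, q, r]ᵀ = [4218, 478, 114]ᵀ.
Row-reducing yields p = 3937/1974, q = -2101/987, r = -88/47.

p = 1.994, q = -2.129, r = -1.872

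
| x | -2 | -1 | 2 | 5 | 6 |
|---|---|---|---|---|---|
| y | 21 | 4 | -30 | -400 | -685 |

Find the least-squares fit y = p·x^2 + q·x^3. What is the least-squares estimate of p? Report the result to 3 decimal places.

p = -0.915

Setting ∂/∂p … = 0 gives: 1954·p + 10900·q = -34692;  10900·p + 62410·q = -198372.
(Σx^2·x^2 = 1954, Σx^2·x^3 = 10900, Σx^3·x^3 = 62410, Σx^2·y = -34692, Σx^3·y = -198372.)
Δ = 1954·62410 − 10900² = 3139140.
p = ((-34692)·62410 − 10900·(-198372))/3139140 = -47882/52319; q = (1954·(-198372) − 10900·(-34692))/3139140 = -789674/261595.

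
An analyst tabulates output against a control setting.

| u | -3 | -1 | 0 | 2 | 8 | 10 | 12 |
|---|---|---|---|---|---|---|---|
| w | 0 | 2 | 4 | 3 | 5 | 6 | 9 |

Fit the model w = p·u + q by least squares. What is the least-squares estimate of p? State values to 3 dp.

Entries of XᵀX: Σu·u = 322, Σu = 28, Σ1 = 7.
For Xᵀw: Σu·w = 212, Σw = 29.
So XᵀX·[p, q]ᵀ = Xᵀw: [[322, 28]; [28, 7]]·[p, q]ᵀ = [212, 29]ᵀ.
det = 322·7 − 28² = 1470.
p = (212·7 − 28·29)/1470 = 16/35; q = (322·29 − 28·212)/1470 = 81/35.

p = 0.457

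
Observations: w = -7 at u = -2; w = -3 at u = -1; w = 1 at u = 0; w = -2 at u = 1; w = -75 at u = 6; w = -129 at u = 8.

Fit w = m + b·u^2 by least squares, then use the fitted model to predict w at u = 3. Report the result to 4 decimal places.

ŵ = -18.2158

Setting ∂/∂m … = 0 gives: 6·m + 106·b = -215;  106·m + 5410·b = -10989.
(Σ1 = 6, Σu^2 = 106, Σu^2·u^2 = 5410, Σw = -215, Σu^2·w = -10989.)
Eliminating b: 5410·(row 1) − 106·(row 2) gives 21224·m = 5410·(-215) − 106·(-10989) = 1684, so m = 421/5306.
Then b = ((-10989) − 106·(421/5306))/5410 = -5393/2653.
At u = 3: ŵ = (421/5306)·(1) + (-5393/2653)·(9) = -96653/5306.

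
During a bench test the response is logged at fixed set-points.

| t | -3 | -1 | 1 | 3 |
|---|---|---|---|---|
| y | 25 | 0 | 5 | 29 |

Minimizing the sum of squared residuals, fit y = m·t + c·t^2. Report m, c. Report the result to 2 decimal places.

The normal equations are: 20·m + 0·c = 17;  0·m + 164·c = 491.
det = 20·164 − 0² = 3280.
m = (17·164 − 0·491)/3280 = 17/20; c = (20·491 − 0·17)/3280 = 491/164.

m = 0.85, c = 2.99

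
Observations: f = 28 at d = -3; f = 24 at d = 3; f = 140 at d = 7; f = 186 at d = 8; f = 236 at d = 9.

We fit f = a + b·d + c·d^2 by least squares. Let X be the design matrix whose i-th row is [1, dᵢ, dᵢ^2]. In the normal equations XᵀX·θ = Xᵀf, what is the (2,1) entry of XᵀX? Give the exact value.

24

Row 2 ↔ basis d, column 1 ↔ basis 1, so (XᵀX)_{2,1} = Σᵢ d = (-3)·(1) + (3)·(1) + (7)·(1) + (8)·(1) + (9)·(1) = 24.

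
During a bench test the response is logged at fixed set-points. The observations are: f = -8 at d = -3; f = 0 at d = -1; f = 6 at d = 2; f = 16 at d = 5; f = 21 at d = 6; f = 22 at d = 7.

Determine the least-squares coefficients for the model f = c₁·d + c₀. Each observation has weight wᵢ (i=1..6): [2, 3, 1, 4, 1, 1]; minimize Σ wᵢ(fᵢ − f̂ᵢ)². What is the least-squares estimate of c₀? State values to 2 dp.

c₀ = 1.74

Compute the Gram sums: Σwᵢ·d·d = 210, Σwᵢ·d = 26, Σwᵢ·1 = 12.
For XᵀWf: Σwᵢ·d·f = 660, Σwᵢ·f = 97.
Eliminating c₀: 12·(row 1) − 26·(row 2) gives 1844·c₁ = 12·660 − 26·97 = 5398, so c₁ = 2699/922.
Then c₀ = (97 − 26·(2699/922))/12 = 1605/922.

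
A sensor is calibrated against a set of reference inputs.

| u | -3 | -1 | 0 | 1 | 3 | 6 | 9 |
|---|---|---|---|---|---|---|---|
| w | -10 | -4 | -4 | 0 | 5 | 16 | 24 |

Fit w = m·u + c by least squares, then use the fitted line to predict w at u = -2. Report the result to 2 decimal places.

ŵ = -8.12

AᵀA·[m, c]ᵀ = Aᵀw reads: 137·m + 15·c = 361;  15·m + 7·c = 27.
(Σu·u = 137, Σu = 15, Σ1 = 7, Σu·w = 361, Σw = 27.)
Eliminating c: 7·(row 1) − 15·(row 2) gives 734·m = 7·361 − 15·27 = 2122, so m = 1061/367.
Then c = (27 − 15·(1061/367))/7 = -858/367.
At u = -2: ŵ = (1061/367)·(-2) + (-858/367)·(1) = -2980/367.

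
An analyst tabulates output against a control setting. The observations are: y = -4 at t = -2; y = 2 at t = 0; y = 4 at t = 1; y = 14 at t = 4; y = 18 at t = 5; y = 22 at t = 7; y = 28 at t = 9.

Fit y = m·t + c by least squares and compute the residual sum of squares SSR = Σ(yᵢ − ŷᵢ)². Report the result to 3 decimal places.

SSR = 3.146

Forming MᵀM = [[176, 24]; [24, 7]] and Mᵀy = [564, 84]ᵀ gives MᵀM·[m, c]ᵀ = Mᵀy.
Determinant 176·7 − 24² = 656.
m = (564·7 − 24·84)/656 = 483/164; c = (176·84 − 24·564)/656 = 78/41.
Residuals: -1/82, 4/41, -139/164, 13/41, 225/164, -85/164, -67/164; SSR = 129/41.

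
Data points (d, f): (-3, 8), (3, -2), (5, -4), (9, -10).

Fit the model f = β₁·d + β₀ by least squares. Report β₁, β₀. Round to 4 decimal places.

Normal-equation sums: Σd·d = 124, Σd = 14, Σ1 = 4.
For Aᵀf: Σd·f = -140, Σf = -8.
Determinant 124·4 − 14² = 300.
β₁ = ((-140)·4 − 14·(-8))/300 = -112/75; β₀ = (124·(-8) − 14·(-140))/300 = 242/75.

β₁ = -1.4933, β₀ = 3.2267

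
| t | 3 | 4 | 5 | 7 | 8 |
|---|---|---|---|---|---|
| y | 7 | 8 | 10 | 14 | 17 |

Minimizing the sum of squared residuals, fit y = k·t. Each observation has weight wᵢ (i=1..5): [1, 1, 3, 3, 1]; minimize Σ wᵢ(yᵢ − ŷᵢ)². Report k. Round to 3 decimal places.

Normal-equation sums: Σwᵢ·t·t = 311.
And Σwᵢ·t·y = 633.
AᵀWA·[k]ᵀ = AᵀWy becomes [[311]]·[k]ᵀ = [633]ᵀ.
k = 633/311 = 2.03537.

k = 2.035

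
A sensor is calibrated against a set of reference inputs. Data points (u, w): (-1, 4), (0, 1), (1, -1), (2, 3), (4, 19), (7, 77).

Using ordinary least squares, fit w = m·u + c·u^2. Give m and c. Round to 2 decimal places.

AᵀA·[m, c]ᵀ = Aᵀw reads: 71·m + 415·c = 616;  415·m + 2675·c = 4092.
Δ = 71·2675 − 415² = 17700.
m = (616·2675 − 415·4092)/17700 = -2519/885; c = (71·4092 − 415·616)/17700 = 8723/4425.

m = -2.85, c = 1.97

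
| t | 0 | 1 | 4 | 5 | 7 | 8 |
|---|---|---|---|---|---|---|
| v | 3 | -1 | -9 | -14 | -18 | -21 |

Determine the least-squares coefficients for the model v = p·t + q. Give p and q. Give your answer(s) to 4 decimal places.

Compute the Gram sums: Σt·t = 155, Σt = 25, Σ1 = 6.
And Σt·v = -401, Σv = -60.
Eliminating q: 6·(row 1) − 25·(row 2) gives 305·p = 6·(-401) − 25·(-60) = -906, so p = -906/305.
Then q = ((-60) − 25·(-906/305))/6 = 145/61.

p = -2.9705, q = 2.3770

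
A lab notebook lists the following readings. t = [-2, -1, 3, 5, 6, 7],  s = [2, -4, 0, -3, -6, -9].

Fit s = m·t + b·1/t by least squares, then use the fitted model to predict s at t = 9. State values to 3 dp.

ŝ = -9.850

Compute the Gram sums: Σt·t = 124, Σt·1/t = 6, Σ1/t·1/t = 31957/22050.
And Σt·s = -114, Σ1/t·s = 4/35.
So XᵀX·[m, b]ᵀ = Xᵀs: [[124, 6]; [6, 31957/22050]]·[m, b]ᵀ = [-114, 4/35]ᵀ.
Eliminating b: (31957/22050)·(row 1) − 6·(row 2) gives (1584434/11025)·m = (31957/22050)·(-114) − 6·(4/35) = -609703/3675, so m = -1829109/1584434.
Then b = ((4/35) − 6·(-1829109/1584434))/(31957/22050) = 3848670/792217.
At t = 9: ŝ = (-1829109/1584434)·(9) + (3848670/792217)·(1/9) = -15606721/1584434.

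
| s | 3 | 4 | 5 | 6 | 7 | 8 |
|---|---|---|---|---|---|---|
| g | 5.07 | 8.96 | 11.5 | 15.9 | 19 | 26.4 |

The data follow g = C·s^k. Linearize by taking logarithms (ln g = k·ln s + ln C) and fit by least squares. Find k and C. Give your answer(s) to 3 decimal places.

k = 1.600, C = 0.902

Linearized form: ln g = k·ln s + ln C. From the 6 transformed points,
Over the data: Σln s = 9.9115, Σ(ln s)² = 17.0401, Σln g = 15.2426, Σln s·ln g = 26.2470.
Normal system: [[17.0401, 9.9115]; [9.9115, 6]]·[k, ln C]ᵀ = [26.2470, 15.2426]ᵀ.
Slope k = (n·Σln s·ln g − Σln s·Σln g)/(n·Σ(ln s)² − (Σln s)²) = (6·26.2470 − 9.9115·15.2426)/4.0036 = 1.60003; ln C = (Σln g − k·Σln s)/n = -0.10268, so C = exp(-0.10268) = 0.90242.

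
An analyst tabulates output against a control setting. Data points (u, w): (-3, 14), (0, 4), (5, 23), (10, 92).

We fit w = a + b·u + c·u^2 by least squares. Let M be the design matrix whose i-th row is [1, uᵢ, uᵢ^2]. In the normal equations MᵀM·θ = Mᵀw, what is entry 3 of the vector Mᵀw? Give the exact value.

9901

Entry 3 ↔ basis u^2, so (Mᵀw)_{3} = Σᵢ (u^2)·wᵢ = (9)·(14) + (0)·(4) + (25)·(23) + (100)·(92) = 9901.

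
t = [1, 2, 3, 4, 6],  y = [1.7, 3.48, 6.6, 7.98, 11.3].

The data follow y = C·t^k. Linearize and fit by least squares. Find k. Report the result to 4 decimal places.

k = 1.0875

Linearized form: ln y = k·ln t + ln C. From the 5 transformed points,
XᵀX = [[6.8196, 4.9698]; [4.9698, 5]], rhs = [10.1614, 8.1665]ᵀ  (here Σln t = 4.9698, Σ(ln t)² = 6.8196, Σln y = 8.1665, Σln t·ln y = 10.1614).
Slope k = (n·Σln t·ln y − Σln t·Σln y)/(n·Σ(ln t)² − (Σln t)²) = (5·10.1614 − 4.9698·8.1665)/9.3990 = 1.08749; ln C = (Σln y − k·Σln t)/n = 0.55237.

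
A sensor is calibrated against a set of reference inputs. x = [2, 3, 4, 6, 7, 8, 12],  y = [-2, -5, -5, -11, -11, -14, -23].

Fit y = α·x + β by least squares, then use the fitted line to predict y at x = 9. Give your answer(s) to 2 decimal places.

The normal system MᵀM·[α, β]ᵀ = Mᵀy is [[322, 42]; [42, 7]]·[α, β]ᵀ = [-570, -71]ᵀ.
Eliminating β: 7·(row 1) − 42·(row 2) gives 490·α = 7·(-570) − 42·(-71) = -1008, so α = -72/35.
Then β = ((-71) − 42·(-72/35))/7 = 11/5.
At x = 9: ŷ = (-72/35)·(9) + (11/5)·(1) = -571/35.

ŷ = -16.31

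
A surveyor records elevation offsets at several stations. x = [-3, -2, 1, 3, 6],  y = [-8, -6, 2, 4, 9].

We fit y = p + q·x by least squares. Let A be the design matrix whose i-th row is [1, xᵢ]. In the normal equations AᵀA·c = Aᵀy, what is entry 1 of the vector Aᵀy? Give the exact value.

Entry 1 ↔ basis 1, so (Aᵀy)_{1} = Σᵢ yᵢ = (1)·(-8) + (1)·(-6) + (1)·(2) + (1)·(4) + (1)·(9) = 1.

1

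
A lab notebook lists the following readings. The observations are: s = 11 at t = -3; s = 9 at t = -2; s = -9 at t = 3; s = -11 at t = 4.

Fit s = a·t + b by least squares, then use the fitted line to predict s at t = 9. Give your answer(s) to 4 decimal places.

ŝ = -28.0270

The normal system AᵀA·[a, b]ᵀ = Aᵀs is [[38, 2]; [2, 4]]·[a, b]ᵀ = [-122, 0]ᵀ.
Eliminating b: 4·(row 1) − 2·(row 2) gives 148·a = 4·(-122) − 2·0 = -488, so a = -122/37.
Then b = (0 − 2·(-122/37))/4 = 61/37.
At t = 9: ŝ = (-122/37)·(9) + (61/37)·(1) = -1037/37.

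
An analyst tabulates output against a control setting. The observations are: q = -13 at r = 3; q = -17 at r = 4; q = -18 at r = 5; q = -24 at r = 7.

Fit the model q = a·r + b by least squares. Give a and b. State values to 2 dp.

With design matrix A, AᵀA = [[99, 19]; [19, 4]] and Aᵀq = [-365, -72]ᵀ.
Δ = 99·4 − 19² = 35.
a = ((-365)·4 − 19·(-72))/35 = -92/35; b = (99·(-72) − 19·(-365))/35 = -193/35.

a = -2.63, b = -5.51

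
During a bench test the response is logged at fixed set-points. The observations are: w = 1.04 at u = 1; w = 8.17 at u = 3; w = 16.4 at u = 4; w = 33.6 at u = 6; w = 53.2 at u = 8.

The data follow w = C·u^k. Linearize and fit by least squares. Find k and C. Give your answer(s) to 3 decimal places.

k = 1.917, C = 1.050

With ln wᵢ as the transformed response and ln uᵢ as the regressor:
Σln u = 6.3561, Σ(ln u)² = 10.6632, Σln w = 12.4256, Σln u·ln w = 20.7465.
Equations: 10.6632·k + 6.3561·ln C = 20.7465;  6.3561·k + 5·ln C = 12.4256.
Solving (det = 12.9161): k = 1.91654, ln C = 0.04877, so C = exp(0.04877) = 1.04998.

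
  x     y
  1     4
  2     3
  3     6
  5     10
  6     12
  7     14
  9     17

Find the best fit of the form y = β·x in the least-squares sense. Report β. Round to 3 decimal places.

β = 1.956

The normal system AᵀA·[β]ᵀ = Aᵀy is [[205]]·[β]ᵀ = [401]ᵀ.
Hence β = 401 / 205 ≈ 1.9561.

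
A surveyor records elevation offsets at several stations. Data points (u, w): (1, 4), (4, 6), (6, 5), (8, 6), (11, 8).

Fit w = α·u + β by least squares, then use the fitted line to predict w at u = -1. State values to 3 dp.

Setting ∂/∂α … = 0 gives: 238·α + 30·β = 194;  30·α + 5·β = 29.
det = 238·5 − 30² = 290.
α = (194·5 − 30·29)/290 = 10/29; β = (238·29 − 30·194)/290 = 541/145.
At u = -1: ŵ = (10/29)·(-1) + (541/145)·(1) = 491/145.

ŵ = 3.386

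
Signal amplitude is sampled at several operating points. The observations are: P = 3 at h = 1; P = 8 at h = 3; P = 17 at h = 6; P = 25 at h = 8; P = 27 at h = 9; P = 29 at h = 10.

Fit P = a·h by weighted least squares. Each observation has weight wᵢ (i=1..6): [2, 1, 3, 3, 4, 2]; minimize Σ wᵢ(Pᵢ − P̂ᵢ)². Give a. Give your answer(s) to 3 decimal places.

Setting ∂/∂a … = 0 gives: 835·a = 2488.
Hence a = 2488 / 835 ≈ 2.97964.

a = 2.980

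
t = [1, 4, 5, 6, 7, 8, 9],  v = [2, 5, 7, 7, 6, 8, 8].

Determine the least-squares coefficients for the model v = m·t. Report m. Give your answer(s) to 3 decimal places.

The normal system MᵀM·[m]ᵀ = Mᵀv is [[272]]·[m]ᵀ = [277]ᵀ.
m = 277/272 = 1.01838.

m = 1.018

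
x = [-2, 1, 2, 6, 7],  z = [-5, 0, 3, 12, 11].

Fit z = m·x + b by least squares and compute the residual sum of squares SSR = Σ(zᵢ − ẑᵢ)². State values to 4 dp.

SSR = 4.9891

The normal system MᵀM·[m, b]ᵀ = Mᵀz is [[94, 14]; [14, 5]]·[m, b]ᵀ = [165, 21]ᵀ.
Eliminating b: 5·(row 1) − 14·(row 2) gives 274·m = 5·165 − 14·21 = 531, so m = 531/274.
Then b = (21 − 14·(531/274))/5 = -168/137.
Residuals: 14/137, -195/274, 48/137, 219/137, -367/274; SSR = 1367/274.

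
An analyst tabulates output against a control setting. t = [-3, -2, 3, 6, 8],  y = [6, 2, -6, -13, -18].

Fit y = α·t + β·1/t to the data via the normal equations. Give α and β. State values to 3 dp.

α = -2.322, β = 4.252

Normal-equation sums: Σt·t = 122, Σt·1/t = 5, Σ1/t·1/t = 33/64.
Right-hand side: Σt·y = -262, Σ1/t·y = -113/12.
Normal equations: [[122, 5]; [5, 33/64]]·[α, β]ᵀ = [-262, -113/12]ᵀ.
Determinant 122·(33/64) − 5² = 1213/32.
α = ((-262)·(33/64) − 5·(-113/12))/(1213/32) = -8449/3639; β = (122·(-113/12) − 5·(-262))/(1213/32) = 15472/3639.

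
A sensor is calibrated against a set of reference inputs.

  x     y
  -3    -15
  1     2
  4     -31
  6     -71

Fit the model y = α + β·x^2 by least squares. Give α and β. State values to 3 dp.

α = 3.551, β = -2.084

Sums needed: Σ1 = 4, Σx^2 = 62, Σx^2·x^2 = 1634.
Moment sums: Σy = -115, Σx^2·y = -3185.
Determinant 4·1634 − 62² = 2692.
α = ((-115)·1634 − 62·(-3185))/2692 = 2390/673; β = (4·(-3185) − 62·(-115))/2692 = -2805/1346.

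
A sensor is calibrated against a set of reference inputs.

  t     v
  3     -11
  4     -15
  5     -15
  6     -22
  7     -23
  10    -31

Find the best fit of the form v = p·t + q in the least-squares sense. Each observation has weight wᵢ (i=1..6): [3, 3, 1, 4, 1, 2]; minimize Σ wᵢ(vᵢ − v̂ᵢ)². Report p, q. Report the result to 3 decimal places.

p = -2.878, q = -3.173

Normal-equation sums: Σwᵢ·t·t = 493, Σwᵢ·t = 77, Σwᵢ·1 = 14.
Right-hand side: Σwᵢ·t·v = -1663, Σwᵢ·v = -266.
XᵀWX·[p, q]ᵀ = XᵀWv becomes [[493, 77]; [77, 14]]·[p, q]ᵀ = [-1663, -266]ᵀ.
Eliminating q: 14·(row 1) − 77·(row 2) gives 973·p = 14·(-1663) − 77·(-266) = -2800, so p = -400/139.
Then q = ((-266) − 77·(-400/139))/14 = -441/139.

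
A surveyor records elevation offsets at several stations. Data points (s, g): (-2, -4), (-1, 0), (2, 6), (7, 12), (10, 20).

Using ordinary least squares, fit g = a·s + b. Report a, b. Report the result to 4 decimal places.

Entries of MᵀM: Σs·s = 158, Σs = 16, Σ1 = 5.
For Mᵀg: Σs·g = 304, Σg = 34.
Normal equations: [[158, 16]; [16, 5]]·[a, b]ᵀ = [304, 34]ᵀ.
Δ = 158·5 − 16² = 534.
a = (304·5 − 16·34)/534 = 488/267; b = (158·34 − 16·304)/534 = 254/267.

a = 1.8277, b = 0.9513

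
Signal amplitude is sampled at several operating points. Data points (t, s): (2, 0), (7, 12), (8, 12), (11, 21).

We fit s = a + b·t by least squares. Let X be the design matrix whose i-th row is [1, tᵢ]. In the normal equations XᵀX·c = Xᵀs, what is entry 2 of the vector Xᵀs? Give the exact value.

411

Entry 2 ↔ basis t, so (Xᵀs)_{2} = Σᵢ (t)·sᵢ = (2)·(0) + (7)·(12) + (8)·(12) + (11)·(21) = 411.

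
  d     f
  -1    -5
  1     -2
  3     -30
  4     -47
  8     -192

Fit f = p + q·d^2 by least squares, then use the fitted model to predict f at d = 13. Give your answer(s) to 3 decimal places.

f̂ = -505.288

From the data, Σ1 = 5, Σd^2 = 91, Σd^2·d^2 = 4435.
Moment sums: Σf = -276, Σd^2·f = -13317.
Normal equations: [[5, 91]; [91, 4435]]·[p, q]ᵀ = [-276, -13317]ᵀ.
det = 5·4435 − 91² = 13894.
p = ((-276)·4435 − 91·(-13317))/13894 = -12213/13894; q = (5·(-13317) − 91·(-276))/13894 = -41469/13894.
At d = 13: f̂ = (-12213/13894)·(1) + (-41469/13894)·(169) = -3510237/6947.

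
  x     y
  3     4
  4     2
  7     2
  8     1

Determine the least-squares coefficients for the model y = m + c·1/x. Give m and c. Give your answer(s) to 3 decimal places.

m = -0.204, c = 11.534

Entries of MᵀM: Σ1 = 4, Σ1/x = 143/168, Σ1/x·1/x = 5917/28224.
Moment sums: Σy = 9, Σ1/x·y = 377/168.
So MᵀM·[m, c]ᵀ = Mᵀy: [[4, 143/168]; [143/168, 5917/28224]]·[m, c]ᵀ = [9, 377/168]ᵀ.
Eliminating c: (5917/28224)·(row 1) − (143/168)·(row 2) gives (1073/9408)·m = (5917/28224)·9 − (143/168)·(377/168) = -47/2016, so m = -658/3219.
Then c = ((377/168) − (143/168)·(-658/3219))/(5917/28224) = 12376/1073.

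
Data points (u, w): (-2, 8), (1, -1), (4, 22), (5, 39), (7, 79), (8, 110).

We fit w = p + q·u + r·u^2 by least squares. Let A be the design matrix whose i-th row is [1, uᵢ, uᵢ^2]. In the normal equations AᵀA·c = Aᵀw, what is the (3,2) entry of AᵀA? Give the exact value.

1037

Row 3 ↔ basis u^2, column 2 ↔ basis u, so (AᵀA)_{3,2} = Σᵢ (u^2)·(u) = (4)·(-2) + (1)·(1) + (16)·(4) + (25)·(5) + (49)·(7) + (64)·(8) = 1037.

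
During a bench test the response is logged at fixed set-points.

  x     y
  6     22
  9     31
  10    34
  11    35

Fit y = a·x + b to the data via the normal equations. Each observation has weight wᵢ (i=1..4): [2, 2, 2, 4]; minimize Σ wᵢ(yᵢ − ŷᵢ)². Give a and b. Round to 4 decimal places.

Forming AᵀWA = [[918, 94]; [94, 10]] and AᵀWy = [3042, 314]ᵀ gives AᵀWA·[a, b]ᵀ = AᵀWy.
det = 918·10 − 94² = 344.
a = (3042·10 − 94·314)/344 = 113/43; b = (918·314 − 94·3042)/344 = 288/43.

a = 2.6279, b = 6.6977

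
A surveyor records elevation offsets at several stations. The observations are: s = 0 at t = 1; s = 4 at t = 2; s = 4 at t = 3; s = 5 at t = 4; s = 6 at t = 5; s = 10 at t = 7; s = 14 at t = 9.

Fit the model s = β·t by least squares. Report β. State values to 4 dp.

β = 1.4378

Normal-equation sums: Σt·t = 185.
And Σt·s = 266.
XᵀX·[β]ᵀ = Xᵀs becomes [[185]]·[β]ᵀ = [266]ᵀ.
β = 266/185 = 1.43784.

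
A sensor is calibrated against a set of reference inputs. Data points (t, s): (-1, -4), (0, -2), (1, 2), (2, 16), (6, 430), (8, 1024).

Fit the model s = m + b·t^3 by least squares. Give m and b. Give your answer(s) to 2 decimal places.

Setting ∂/∂m … = 0 gives: 6·m + 736·b = 1466;  736·m + 308866·b = 617302.
Eliminating b: 308866·(row 1) − 736·(row 2) gives 1311500·m = 308866·1466 − 736·617302 = -1536716, so m = -384179/327875.
Then b = (617302 − 736·(-384179/327875))/308866 = 656209/327875.

m = -1.17, b = 2.00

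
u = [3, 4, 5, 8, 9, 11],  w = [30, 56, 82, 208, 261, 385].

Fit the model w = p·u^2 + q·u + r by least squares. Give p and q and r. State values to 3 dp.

Normal-equation sums: Σu^2·u^2 = 26260, Σu^2·u = 2788, Σu^2 = 316, Σu·u = 316, Σu = 40, Σ1 = 6.
For Xᵀw: Σu^2·w = 84254, Σu·w = 8972, Σw = 1022.
So XᵀX·[p, q, r]ᵀ = Xᵀw: [[26260, 2788, 316]; [2788, 316, 40]; [316, 40, 6]]·[p, q, r]ᵀ = [84254, 8972, 1022]ᵀ.
Solving the 3×3 system (Gaussian elimination) gives p = 3797/1280, q = 3569/1280, r = -2871/640.

p = 2.966, q = 2.788, r = -4.486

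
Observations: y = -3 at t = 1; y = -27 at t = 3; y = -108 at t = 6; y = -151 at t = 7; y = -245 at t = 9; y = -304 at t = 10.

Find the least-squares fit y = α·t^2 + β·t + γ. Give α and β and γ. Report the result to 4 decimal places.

With design matrix A, AᵀA = [[20340, 2316, 276]; [2316, 276, 36]; [276, 36, 6]] and Aᵀy = [-61778, -7034, -838]ᵀ.
Inverting the 3×3 Gram matrix, [α, β, γ]ᵀ = [-97/32, -43/480, 37/120]ᵀ.

α = -3.0313, β = -0.0896, γ = 0.3083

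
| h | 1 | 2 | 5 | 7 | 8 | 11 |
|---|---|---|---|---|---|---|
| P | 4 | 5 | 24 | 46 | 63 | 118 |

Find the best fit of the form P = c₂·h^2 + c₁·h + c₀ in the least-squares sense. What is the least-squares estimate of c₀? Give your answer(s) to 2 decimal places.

c₀ = 3.73

From the data, Σh^2·h^2 = 21780, Σh^2·h = 2320, Σh^2 = 264, Σh·h = 264, Σh = 34, Σ1 = 6.
Right-hand side: Σh^2·P = 21188, Σh·P = 2258, ΣP = 260.
Normal equations: [[21780, 2320, 264]; [2320, 264, 34]; [264, 34, 6]]·[c₂, c₁, c₀]ᵀ = [21188, 2258, 260]ᵀ.
Inverting the 3×3 Gram matrix, [c₂, c₁, c₀]ᵀ = [107/101, -125/101, 377/101]ᵀ.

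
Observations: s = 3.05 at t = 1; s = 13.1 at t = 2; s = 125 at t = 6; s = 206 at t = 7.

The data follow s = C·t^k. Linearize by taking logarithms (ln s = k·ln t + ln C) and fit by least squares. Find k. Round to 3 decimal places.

Let Y = ln s. Fitting Y = k·ln t + ln C by least squares:
Σln t = 4.4308, Σ(ln t)² = 7.4774, Σln s = 13.8439, Σln t·ln s = 20.8019.
Normal system: [[7.4774, 4.4308]; [4.4308, 4]]·[k, ln C]ᵀ = [20.8019, 13.8439]ᵀ.
Solving (det = 10.2775): k = 2.12773, ln C = 1.10410.

k = 2.128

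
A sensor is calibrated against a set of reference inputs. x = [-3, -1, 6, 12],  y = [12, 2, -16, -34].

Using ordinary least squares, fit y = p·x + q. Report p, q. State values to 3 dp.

Setting ∂/∂p … = 0 gives: 190·p + 14·q = -542;  14·p + 4·q = -36.
Δ = 190·4 − 14² = 564.
p = ((-542)·4 − 14·(-36))/564 = -416/141; q = (190·(-36) − 14·(-542))/564 = 187/141.

p = -2.950, q = 1.326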